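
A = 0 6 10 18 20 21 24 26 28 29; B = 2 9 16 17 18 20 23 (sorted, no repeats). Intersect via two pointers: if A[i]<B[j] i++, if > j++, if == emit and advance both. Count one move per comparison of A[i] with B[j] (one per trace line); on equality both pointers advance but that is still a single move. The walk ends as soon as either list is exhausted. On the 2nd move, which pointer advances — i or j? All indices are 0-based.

i=0 j=0: 0<2, i++
i=1 j=0: 6>2, j++

j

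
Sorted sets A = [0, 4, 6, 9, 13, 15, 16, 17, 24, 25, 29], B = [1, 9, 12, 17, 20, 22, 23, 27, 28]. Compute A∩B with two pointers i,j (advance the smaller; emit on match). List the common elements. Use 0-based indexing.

intersection = [9, 17]

[i=0,j=0] 0<1 → i++
[i=1,j=0] 4>1 → j++
[i=1,j=1] 4<9 → i++
[i=2,j=1] 6<9 → i++
[i=3,j=1] 9==9 emit → i++,j++
[i=4,j=2] 13>12 → j++
[i=4,j=3] 13<17 → i++
[i=5,j=3] 15<17 → i++
[i=6,j=3] 16<17 → i++
[i=7,j=3] 17==17 emit → i++,j++
[i=8,j=4] 24>20 → j++
[i=8,j=5] 24>22 → j++
[i=8,j=6] 24>23 → j++
[i=8,j=7] 24<27 → i++
[i=9,j=7] 25<27 → i++
[i=10,j=7] 29>27 → j++
[i=10,j=8] 29>28 → j++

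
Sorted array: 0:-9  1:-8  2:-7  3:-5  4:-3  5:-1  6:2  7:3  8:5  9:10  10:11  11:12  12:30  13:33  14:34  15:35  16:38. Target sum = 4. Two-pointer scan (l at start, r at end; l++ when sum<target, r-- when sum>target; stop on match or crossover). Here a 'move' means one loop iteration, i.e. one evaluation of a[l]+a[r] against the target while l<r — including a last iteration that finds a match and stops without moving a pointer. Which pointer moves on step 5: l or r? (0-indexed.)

r

l=0 r=16: -9+38=29 >4, r--
l=0 r=15: -9+35=26 >4, r--
l=0 r=14: -9+34=25 >4, r--
l=0 r=13: -9+33=24 >4, r--
l=0 r=12: -9+30=21 >4, r--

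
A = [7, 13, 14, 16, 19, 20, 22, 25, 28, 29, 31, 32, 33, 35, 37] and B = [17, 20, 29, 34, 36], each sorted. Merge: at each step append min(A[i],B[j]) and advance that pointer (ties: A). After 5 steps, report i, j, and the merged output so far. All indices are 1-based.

i=5, j=2, merged so far=[7, 13, 14, 16, 17]

[i=1,j=1] A[i]=7<=B[j]=17 take 7 → i++
[i=2,j=1] A[i]=13<=B[j]=17 take 13 → i++
[i=3,j=1] A[i]=14<=B[j]=17 take 14 → i++
[i=4,j=1] A[i]=16<=B[j]=17 take 16 → i++
[i=5,j=1] A[i]=19>B[j]=17 take 17 → j++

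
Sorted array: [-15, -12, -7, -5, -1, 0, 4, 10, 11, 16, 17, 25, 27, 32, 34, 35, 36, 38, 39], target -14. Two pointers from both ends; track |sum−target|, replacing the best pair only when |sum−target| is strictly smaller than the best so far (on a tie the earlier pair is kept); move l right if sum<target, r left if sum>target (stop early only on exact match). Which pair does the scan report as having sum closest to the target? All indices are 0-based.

pair (-15, 0) with sum -15 (|Δ|=1)

[0,18] -15+39=24 d=38 * → r--
[0,17] -15+38=23 d=37 * → r--
[0,16] -15+36=21 d=35 * → r--
[0,15] -15+35=20 d=34 * → r--
[0,14] -15+34=19 d=33 * → r--
[0,13] -15+32=17 d=31 * → r--
[0,12] -15+27=12 d=26 * → r--
[0,11] -15+25=10 d=24 * → r--
[0,10] -15+17=2 d=16 * → r--
[0,9] -15+16=1 d=15 * → r--
[0,8] -15+11=-4 d=10 * → r--
[0,7] -15+10=-5 d=9 * → r--
[0,6] -15+4=-11 d=3 * → r--
[0,5] -15+0=-15 d=1 * → l++
[1,5] -12+0=-12 d=2 → r--
[1,4] -12+-1=-13 d=1 → r--
[1,3] -12+-5=-17 d=3 → l++
[2,3] -7+-5=-12 d=2 → r--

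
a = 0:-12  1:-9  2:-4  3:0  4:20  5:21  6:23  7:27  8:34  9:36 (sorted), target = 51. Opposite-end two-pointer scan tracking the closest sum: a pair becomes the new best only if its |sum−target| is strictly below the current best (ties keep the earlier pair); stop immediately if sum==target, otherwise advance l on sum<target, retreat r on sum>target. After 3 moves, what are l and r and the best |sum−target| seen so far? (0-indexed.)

l=3, r=9, best |Δ|=19

[0,9] -12+36=24 d=27 * → l++
[1,9] -9+36=27 d=24 * → l++
[2,9] -4+36=32 d=19 * → l++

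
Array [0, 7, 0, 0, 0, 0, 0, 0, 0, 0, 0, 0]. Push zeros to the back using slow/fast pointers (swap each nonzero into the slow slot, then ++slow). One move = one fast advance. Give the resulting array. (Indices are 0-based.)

[7, 0, 0, 0, 0, 0, 0, 0, 0, 0, 0, 0]

slow=0 fast=0: a[fast]=0, fast++
slow=0 fast=1: a[fast]=7≠0 swap→a[0]=7, slow++,fast++
slow=1 fast=2: a[fast]=0, fast++
slow=1 fast=3: a[fast]=0, fast++
slow=1 fast=4: a[fast]=0, fast++
slow=1 fast=5: a[fast]=0, fast++
slow=1 fast=6: a[fast]=0, fast++
slow=1 fast=7: a[fast]=0, fast++
slow=1 fast=8: a[fast]=0, fast++
slow=1 fast=9: a[fast]=0, fast++
slow=1 fast=10: a[fast]=0, fast++
slow=1 fast=11: a[fast]=0, fast++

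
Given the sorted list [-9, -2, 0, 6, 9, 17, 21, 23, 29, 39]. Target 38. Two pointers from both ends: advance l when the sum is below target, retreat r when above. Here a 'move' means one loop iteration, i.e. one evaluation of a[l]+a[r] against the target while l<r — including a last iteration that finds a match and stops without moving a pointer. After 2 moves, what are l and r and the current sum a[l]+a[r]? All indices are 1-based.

[1,10] -9+39=30 <38 → l++
[2,10] -2+39=37 <38 → l++

l=3, r=10, sum=39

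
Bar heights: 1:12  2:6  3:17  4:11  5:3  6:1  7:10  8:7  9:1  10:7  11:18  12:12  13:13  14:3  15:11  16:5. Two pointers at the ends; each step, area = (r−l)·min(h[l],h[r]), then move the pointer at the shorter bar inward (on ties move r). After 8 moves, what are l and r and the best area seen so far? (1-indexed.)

l=4, r=11, best area=154

l=1 r=16: min(12,5)*15=75 best=75 *, r--
l=1 r=15: min(12,11)*14=154 best=154 *, r--
l=1 r=14: min(12,3)*13=39 best=154, r--
l=1 r=13: min(12,13)*12=144 best=154, l++
l=2 r=13: min(6,13)*11=66 best=154, l++
l=3 r=13: min(17,13)*10=130 best=154, r--
l=3 r=12: min(17,12)*9=108 best=154, r--
l=3 r=11: min(17,18)*8=136 best=154, l++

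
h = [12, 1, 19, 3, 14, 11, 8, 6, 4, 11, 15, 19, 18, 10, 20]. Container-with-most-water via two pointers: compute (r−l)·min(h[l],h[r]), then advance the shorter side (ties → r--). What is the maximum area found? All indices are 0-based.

[0,14] min(12,20)*14=168 best=168 * → l++
[1,14] min(1,20)*13=13 best=168 → l++
[2,14] min(19,20)*12=228 best=228 * → l++
[3,14] min(3,20)*11=33 best=228 → l++
[4,14] min(14,20)*10=140 best=228 → l++
[5,14] min(11,20)*9=99 best=228 → l++
[6,14] min(8,20)*8=64 best=228 → l++
[7,14] min(6,20)*7=42 best=228 → l++
[8,14] min(4,20)*6=24 best=228 → l++
[9,14] min(11,20)*5=55 best=228 → l++
[10,14] min(15,20)*4=60 best=228 → l++
[11,14] min(19,20)*3=57 best=228 → l++
[12,14] min(18,20)*2=36 best=228 → l++
[13,14] min(10,20)*1=10 best=228 → l++

max area = 228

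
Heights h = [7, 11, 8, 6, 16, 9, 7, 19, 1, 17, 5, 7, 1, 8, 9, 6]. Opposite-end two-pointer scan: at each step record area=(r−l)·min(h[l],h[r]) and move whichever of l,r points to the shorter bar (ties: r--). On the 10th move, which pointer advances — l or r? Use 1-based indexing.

l=1 r=16: min(7,6)*15=90 best=90 *, r--
l=1 r=15: min(7,9)*14=98 best=98 *, l++
l=2 r=15: min(11,9)*13=117 best=117 *, r--
l=2 r=14: min(11,8)*12=96 best=117, r--
l=2 r=13: min(11,1)*11=11 best=117, r--
l=2 r=12: min(11,7)*10=70 best=117, r--
l=2 r=11: min(11,5)*9=45 best=117, r--
l=2 r=10: min(11,17)*8=88 best=117, l++
l=3 r=10: min(8,17)*7=56 best=117, l++
l=4 r=10: min(6,17)*6=36 best=117, l++

l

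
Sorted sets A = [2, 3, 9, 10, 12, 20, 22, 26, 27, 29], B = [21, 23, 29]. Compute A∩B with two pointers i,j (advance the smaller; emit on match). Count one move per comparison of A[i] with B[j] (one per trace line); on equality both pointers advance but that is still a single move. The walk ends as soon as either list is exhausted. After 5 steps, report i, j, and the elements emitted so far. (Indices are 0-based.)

i=5, j=0, emitted=[]

[i=0,j=0] 2<21 → i++
[i=1,j=0] 3<21 → i++
[i=2,j=0] 9<21 → i++
[i=3,j=0] 10<21 → i++
[i=4,j=0] 12<21 → i++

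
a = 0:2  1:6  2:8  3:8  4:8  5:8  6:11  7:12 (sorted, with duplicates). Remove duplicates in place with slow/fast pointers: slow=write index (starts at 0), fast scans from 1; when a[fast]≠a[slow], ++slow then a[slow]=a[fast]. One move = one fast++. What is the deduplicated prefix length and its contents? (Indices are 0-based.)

length 5; prefix = [2, 6, 8, 11, 12]

slow=0 fast=1: a[fast]=6≠a[slow]=2 write a[1]=6, slow++,fast++
slow=1 fast=2: a[fast]=8≠a[slow]=6 write a[2]=8, slow++,fast++
slow=2 fast=3: a[fast]=8=a[slow] dup, fast++
slow=2 fast=4: a[fast]=8=a[slow] dup, fast++
slow=2 fast=5: a[fast]=8=a[slow] dup, fast++
slow=2 fast=6: a[fast]=11≠a[slow]=8 write a[3]=11, slow++,fast++
slow=3 fast=7: a[fast]=12≠a[slow]=11 write a[4]=12, slow++,fast++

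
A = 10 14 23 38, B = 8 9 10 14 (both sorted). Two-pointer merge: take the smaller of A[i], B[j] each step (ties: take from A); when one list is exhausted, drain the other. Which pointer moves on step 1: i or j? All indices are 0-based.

j

i=0 j=0: A[i]=10>B[j]=8 take 8, j++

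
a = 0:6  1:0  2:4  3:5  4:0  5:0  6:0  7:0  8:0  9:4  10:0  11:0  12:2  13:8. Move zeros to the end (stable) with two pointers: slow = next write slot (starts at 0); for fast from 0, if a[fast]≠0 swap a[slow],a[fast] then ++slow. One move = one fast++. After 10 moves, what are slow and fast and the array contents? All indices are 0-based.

slow=4, fast=10, a=[6, 4, 5, 4, 0, 0, 0, 0, 0, 0, 0, 0, 2, 8]

slow=0 fast=0: a[fast]=6≠0 swap→a[0]=6, slow++,fast++
slow=1 fast=1: a[fast]=0, fast++
slow=1 fast=2: a[fast]=4≠0 swap→a[1]=4, slow++,fast++
slow=2 fast=3: a[fast]=5≠0 swap→a[2]=5, slow++,fast++
slow=3 fast=4: a[fast]=0, fast++
slow=3 fast=5: a[fast]=0, fast++
slow=3 fast=6: a[fast]=0, fast++
slow=3 fast=7: a[fast]=0, fast++
slow=3 fast=8: a[fast]=0, fast++
slow=3 fast=9: a[fast]=4≠0 swap→a[3]=4, slow++,fast++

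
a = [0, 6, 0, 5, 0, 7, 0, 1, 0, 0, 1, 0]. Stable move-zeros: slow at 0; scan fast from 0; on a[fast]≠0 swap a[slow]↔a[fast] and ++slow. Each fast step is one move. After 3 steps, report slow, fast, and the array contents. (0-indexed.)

slow=1, fast=3, a=[6, 0, 0, 5, 0, 7, 0, 1, 0, 0, 1, 0]

slow=0 fast=0: a[fast]=0, fast++
slow=0 fast=1: a[fast]=6≠0 swap→a[0]=6, slow++,fast++
slow=1 fast=2: a[fast]=0, fast++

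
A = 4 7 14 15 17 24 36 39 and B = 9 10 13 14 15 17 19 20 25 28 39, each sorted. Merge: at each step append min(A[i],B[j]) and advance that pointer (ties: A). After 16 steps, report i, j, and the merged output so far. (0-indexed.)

i=6, j=10, merged so far=[4, 7, 9, 10, 13, 14, 14, 15, 15, 17, 17, 19, 20, 24, 25, 28]

i=0 j=0: A[i]=4<=B[j]=9 take 4, i++
i=1 j=0: A[i]=7<=B[j]=9 take 7, i++
i=2 j=0: A[i]=14>B[j]=9 take 9, j++
i=2 j=1: A[i]=14>B[j]=10 take 10, j++
i=2 j=2: A[i]=14>B[j]=13 take 13, j++
i=2 j=3: A[i]=14<=B[j]=14 take 14, i++
i=3 j=3: A[i]=15>B[j]=14 take 14, j++
i=3 j=4: A[i]=15<=B[j]=15 take 15, i++
i=4 j=4: A[i]=17>B[j]=15 take 15, j++
i=4 j=5: A[i]=17<=B[j]=17 take 17, i++
i=5 j=5: A[i]=24>B[j]=17 take 17, j++
i=5 j=6: A[i]=24>B[j]=19 take 19, j++
i=5 j=7: A[i]=24>B[j]=20 take 20, j++
i=5 j=8: A[i]=24<=B[j]=25 take 24, i++
i=6 j=8: A[i]=36>B[j]=25 take 25, j++
i=6 j=9: A[i]=36>B[j]=28 take 28, j++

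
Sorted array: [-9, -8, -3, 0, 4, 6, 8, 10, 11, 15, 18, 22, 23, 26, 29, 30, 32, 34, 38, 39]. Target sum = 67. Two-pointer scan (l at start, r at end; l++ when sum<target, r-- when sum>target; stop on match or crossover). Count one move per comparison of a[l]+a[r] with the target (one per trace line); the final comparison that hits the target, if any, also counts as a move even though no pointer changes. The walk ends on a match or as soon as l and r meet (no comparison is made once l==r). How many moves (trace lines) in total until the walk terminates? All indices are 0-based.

l=0 r=19: -9+39=30 <67, l++
l=1 r=19: -8+39=31 <67, l++
l=2 r=19: -3+39=36 <67, l++
l=3 r=19: 0+39=39 <67, l++
l=4 r=19: 4+39=43 <67, l++
l=5 r=19: 6+39=45 <67, l++
l=6 r=19: 8+39=47 <67, l++
l=7 r=19: 10+39=49 <67, l++
l=8 r=19: 11+39=50 <67, l++
l=9 r=19: 15+39=54 <67, l++
l=10 r=19: 18+39=57 <67, l++
l=11 r=19: 22+39=61 <67, l++
l=12 r=19: 23+39=62 <67, l++
l=13 r=19: 26+39=65 <67, l++
l=14 r=19: 29+39=68 >67, r--
l=14 r=18: 29+38=67, found

16 moves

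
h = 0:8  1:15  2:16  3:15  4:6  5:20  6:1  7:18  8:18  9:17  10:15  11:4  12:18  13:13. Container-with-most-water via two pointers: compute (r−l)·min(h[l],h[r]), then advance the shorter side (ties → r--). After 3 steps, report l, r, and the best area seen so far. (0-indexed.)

l=0 r=13: min(8,13)*13=104 best=104 *, l++
l=1 r=13: min(15,13)*12=156 best=156 *, r--
l=1 r=12: min(15,18)*11=165 best=165 *, l++

l=2, r=12, best area=165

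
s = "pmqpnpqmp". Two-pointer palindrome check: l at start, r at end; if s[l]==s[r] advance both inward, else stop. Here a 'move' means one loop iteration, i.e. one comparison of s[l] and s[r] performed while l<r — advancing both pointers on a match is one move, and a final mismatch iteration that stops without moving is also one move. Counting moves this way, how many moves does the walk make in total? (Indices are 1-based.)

l=1 r=9: 'p'=='p', l++,r--
l=2 r=8: 'm'=='m', l++,r--
l=3 r=7: 'q'=='q', l++,r--
l=4 r=6: 'p'=='p', l++,r--

4 moves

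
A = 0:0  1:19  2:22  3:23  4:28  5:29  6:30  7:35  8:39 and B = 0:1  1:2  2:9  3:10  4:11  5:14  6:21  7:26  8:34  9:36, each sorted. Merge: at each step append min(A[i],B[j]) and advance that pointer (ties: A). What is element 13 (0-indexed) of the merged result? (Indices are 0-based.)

merged[13] = 29

[i=0,j=0] A[i]=0<=B[j]=1 take 0 → i++
[i=1,j=0] A[i]=19>B[j]=1 take 1 → j++
[i=1,j=1] A[i]=19>B[j]=2 take 2 → j++
[i=1,j=2] A[i]=19>B[j]=9 take 9 → j++
[i=1,j=3] A[i]=19>B[j]=10 take 10 → j++
[i=1,j=4] A[i]=19>B[j]=11 take 11 → j++
[i=1,j=5] A[i]=19>B[j]=14 take 14 → j++
[i=1,j=6] A[i]=19<=B[j]=21 take 19 → i++
[i=2,j=6] A[i]=22>B[j]=21 take 21 → j++
[i=2,j=7] A[i]=22<=B[j]=26 take 22 → i++
[i=3,j=7] A[i]=23<=B[j]=26 take 23 → i++
[i=4,j=7] A[i]=28>B[j]=26 take 26 → j++
[i=4,j=8] A[i]=28<=B[j]=34 take 28 → i++
[i=5,j=8] A[i]=29<=B[j]=34 take 29 → i++
[i=6,j=8] A[i]=30<=B[j]=34 take 30 → i++
[i=7,j=8] A[i]=35>B[j]=34 take 34 → j++
[i=7,j=9] A[i]=35<=B[j]=36 take 35 → i++
[i=8,j=9] A[i]=39>B[j]=36 take 36 → j++
[i=8,j=10] B done, take A[i]=39 → i++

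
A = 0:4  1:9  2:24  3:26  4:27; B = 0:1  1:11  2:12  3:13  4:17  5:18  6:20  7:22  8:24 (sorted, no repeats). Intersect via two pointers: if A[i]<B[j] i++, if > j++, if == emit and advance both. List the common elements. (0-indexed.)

intersection = [24]

i=0 j=0: 4>1, j++
i=0 j=1: 4<11, i++
i=1 j=1: 9<11, i++
i=2 j=1: 24>11, j++
i=2 j=2: 24>12, j++
i=2 j=3: 24>13, j++
i=2 j=4: 24>17, j++
i=2 j=5: 24>18, j++
i=2 j=6: 24>20, j++
i=2 j=7: 24>22, j++
i=2 j=8: 24==24 emit, i++,j++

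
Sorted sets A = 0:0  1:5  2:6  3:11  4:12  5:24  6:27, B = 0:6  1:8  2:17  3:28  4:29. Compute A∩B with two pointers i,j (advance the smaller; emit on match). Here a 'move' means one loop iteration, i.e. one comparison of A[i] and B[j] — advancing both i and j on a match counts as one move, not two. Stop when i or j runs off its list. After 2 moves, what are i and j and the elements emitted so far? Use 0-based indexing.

i=2, j=0, emitted=[]

[i=0,j=0] 0<6 → i++
[i=1,j=0] 5<6 → i++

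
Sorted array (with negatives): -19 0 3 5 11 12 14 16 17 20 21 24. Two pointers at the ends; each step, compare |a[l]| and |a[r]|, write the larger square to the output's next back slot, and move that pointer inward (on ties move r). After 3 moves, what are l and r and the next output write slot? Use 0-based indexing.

l=0, r=8, next write slot=8

l=0 r=11: |-19|<=|24| out[11]=576, r--
l=0 r=10: |-19|<=|21| out[10]=441, r--
l=0 r=9: |-19|<=|20| out[9]=400, r--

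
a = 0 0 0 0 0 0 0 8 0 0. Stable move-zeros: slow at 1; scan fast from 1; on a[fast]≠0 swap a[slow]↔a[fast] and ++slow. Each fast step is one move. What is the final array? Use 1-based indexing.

slow=1 fast=1: a[fast]=0, fast++
slow=1 fast=2: a[fast]=0, fast++
slow=1 fast=3: a[fast]=0, fast++
slow=1 fast=4: a[fast]=0, fast++
slow=1 fast=5: a[fast]=0, fast++
slow=1 fast=6: a[fast]=0, fast++
slow=1 fast=7: a[fast]=0, fast++
slow=1 fast=8: a[fast]=8≠0 swap→a[1]=8, slow++,fast++
slow=2 fast=9: a[fast]=0, fast++
slow=2 fast=10: a[fast]=0, fast++

[8, 0, 0, 0, 0, 0, 0, 0, 0, 0]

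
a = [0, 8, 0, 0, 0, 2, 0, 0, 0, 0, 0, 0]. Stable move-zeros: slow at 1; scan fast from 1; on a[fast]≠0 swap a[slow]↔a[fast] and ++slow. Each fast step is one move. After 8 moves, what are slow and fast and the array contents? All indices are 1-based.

slow=3, fast=9, a=[8, 2, 0, 0, 0, 0, 0, 0, 0, 0, 0, 0]

slow=1 fast=1: a[fast]=0, fast++
slow=1 fast=2: a[fast]=8≠0 swap→a[1]=8, slow++,fast++
slow=2 fast=3: a[fast]=0, fast++
slow=2 fast=4: a[fast]=0, fast++
slow=2 fast=5: a[fast]=0, fast++
slow=2 fast=6: a[fast]=2≠0 swap→a[2]=2, slow++,fast++
slow=3 fast=7: a[fast]=0, fast++
slow=3 fast=8: a[fast]=0, fast++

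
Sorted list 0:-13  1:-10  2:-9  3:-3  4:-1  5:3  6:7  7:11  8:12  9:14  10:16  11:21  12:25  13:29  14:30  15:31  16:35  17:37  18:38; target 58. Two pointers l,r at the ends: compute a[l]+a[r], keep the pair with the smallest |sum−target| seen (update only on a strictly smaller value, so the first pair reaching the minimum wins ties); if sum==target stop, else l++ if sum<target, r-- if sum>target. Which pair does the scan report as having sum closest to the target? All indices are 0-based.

pair (21, 37) with sum 58 (|Δ|=0)

l=0 r=18: -13+38=25 d=33 *, l++
l=1 r=18: -10+38=28 d=30 *, l++
l=2 r=18: -9+38=29 d=29 *, l++
l=3 r=18: -3+38=35 d=23 *, l++
l=4 r=18: -1+38=37 d=21 *, l++
l=5 r=18: 3+38=41 d=17 *, l++
l=6 r=18: 7+38=45 d=13 *, l++
l=7 r=18: 11+38=49 d=9 *, l++
l=8 r=18: 12+38=50 d=8 *, l++
l=9 r=18: 14+38=52 d=6 *, l++
l=10 r=18: 16+38=54 d=4 *, l++
l=11 r=18: 21+38=59 d=1 *, r--
l=11 r=17: 21+37=58 d=0 *, stop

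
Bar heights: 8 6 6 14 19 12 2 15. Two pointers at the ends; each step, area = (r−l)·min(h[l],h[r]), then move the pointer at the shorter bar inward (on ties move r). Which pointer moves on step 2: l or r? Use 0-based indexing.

l

[0,7] min(8,15)*7=56 best=56 * → l++
[1,7] min(6,15)*6=36 best=56 → l++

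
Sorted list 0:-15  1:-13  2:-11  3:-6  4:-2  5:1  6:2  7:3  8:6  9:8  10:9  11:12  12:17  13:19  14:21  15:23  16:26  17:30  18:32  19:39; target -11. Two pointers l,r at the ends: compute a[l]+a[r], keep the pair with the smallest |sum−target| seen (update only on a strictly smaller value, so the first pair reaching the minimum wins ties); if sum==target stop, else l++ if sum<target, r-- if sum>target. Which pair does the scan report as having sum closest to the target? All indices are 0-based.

pair (-13, 2) with sum -11 (|Δ|=0)

[0,19] -15+39=24 d=35 * → r--
[0,18] -15+32=17 d=28 * → r--
[0,17] -15+30=15 d=26 * → r--
[0,16] -15+26=11 d=22 * → r--
[0,15] -15+23=8 d=19 * → r--
[0,14] -15+21=6 d=17 * → r--
[0,13] -15+19=4 d=15 * → r--
[0,12] -15+17=2 d=13 * → r--
[0,11] -15+12=-3 d=8 * → r--
[0,10] -15+9=-6 d=5 * → r--
[0,9] -15+8=-7 d=4 * → r--
[0,8] -15+6=-9 d=2 * → r--
[0,7] -15+3=-12 d=1 * → l++
[1,7] -13+3=-10 d=1 → r--
[1,6] -13+2=-11 d=0 * → stop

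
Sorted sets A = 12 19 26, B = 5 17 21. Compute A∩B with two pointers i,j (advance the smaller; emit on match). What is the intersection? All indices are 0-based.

[i=0,j=0] 12>5 → j++
[i=0,j=1] 12<17 → i++
[i=1,j=1] 19>17 → j++
[i=1,j=2] 19<21 → i++
[i=2,j=2] 26>21 → j++

intersection = []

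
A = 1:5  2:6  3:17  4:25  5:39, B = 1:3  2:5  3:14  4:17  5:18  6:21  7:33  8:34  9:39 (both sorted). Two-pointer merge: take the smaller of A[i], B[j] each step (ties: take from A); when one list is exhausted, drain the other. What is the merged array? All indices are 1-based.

[3, 5, 5, 6, 14, 17, 17, 18, 21, 25, 33, 34, 39, 39]

[i=1,j=1] A[i]=5>B[j]=3 take 3 → j++
[i=1,j=2] A[i]=5<=B[j]=5 take 5 → i++
[i=2,j=2] A[i]=6>B[j]=5 take 5 → j++
[i=2,j=3] A[i]=6<=B[j]=14 take 6 → i++
[i=3,j=3] A[i]=17>B[j]=14 take 14 → j++
[i=3,j=4] A[i]=17<=B[j]=17 take 17 → i++
[i=4,j=4] A[i]=25>B[j]=17 take 17 → j++
[i=4,j=5] A[i]=25>B[j]=18 take 18 → j++
[i=4,j=6] A[i]=25>B[j]=21 take 21 → j++
[i=4,j=7] A[i]=25<=B[j]=33 take 25 → i++
[i=5,j=7] A[i]=39>B[j]=33 take 33 → j++
[i=5,j=8] A[i]=39>B[j]=34 take 34 → j++
[i=5,j=9] A[i]=39<=B[j]=39 take 39 → i++
[i=6,j=9] A done, take B[j]=39 → j++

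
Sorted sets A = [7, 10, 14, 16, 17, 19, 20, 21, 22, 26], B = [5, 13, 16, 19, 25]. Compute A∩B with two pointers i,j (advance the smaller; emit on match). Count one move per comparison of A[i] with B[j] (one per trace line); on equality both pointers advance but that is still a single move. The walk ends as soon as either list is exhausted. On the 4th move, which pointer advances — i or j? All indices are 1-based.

i=1 j=1: 7>5, j++
i=1 j=2: 7<13, i++
i=2 j=2: 10<13, i++
i=3 j=2: 14>13, j++

j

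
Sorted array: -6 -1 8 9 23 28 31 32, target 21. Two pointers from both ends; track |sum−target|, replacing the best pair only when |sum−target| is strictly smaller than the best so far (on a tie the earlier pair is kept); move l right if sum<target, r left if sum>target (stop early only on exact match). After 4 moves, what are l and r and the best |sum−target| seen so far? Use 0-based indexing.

l=1, r=4, best |Δ|=1

[0,7] -6+32=26 d=5 * → r--
[0,6] -6+31=25 d=4 * → r--
[0,5] -6+28=22 d=1 * → r--
[0,4] -6+23=17 d=4 → l++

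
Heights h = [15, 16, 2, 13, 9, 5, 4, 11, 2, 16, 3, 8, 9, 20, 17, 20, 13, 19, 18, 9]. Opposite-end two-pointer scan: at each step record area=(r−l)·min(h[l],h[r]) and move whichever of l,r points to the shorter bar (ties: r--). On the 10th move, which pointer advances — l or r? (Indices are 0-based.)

l

[0,19] min(15,9)*19=171 best=171 * → r--
[0,18] min(15,18)*18=270 best=270 * → l++
[1,18] min(16,18)*17=272 best=272 * → l++
[2,18] min(2,18)*16=32 best=272 → l++
[3,18] min(13,18)*15=195 best=272 → l++
[4,18] min(9,18)*14=126 best=272 → l++
[5,18] min(5,18)*13=65 best=272 → l++
[6,18] min(4,18)*12=48 best=272 → l++
[7,18] min(11,18)*11=121 best=272 → l++
[8,18] min(2,18)*10=20 best=272 → l++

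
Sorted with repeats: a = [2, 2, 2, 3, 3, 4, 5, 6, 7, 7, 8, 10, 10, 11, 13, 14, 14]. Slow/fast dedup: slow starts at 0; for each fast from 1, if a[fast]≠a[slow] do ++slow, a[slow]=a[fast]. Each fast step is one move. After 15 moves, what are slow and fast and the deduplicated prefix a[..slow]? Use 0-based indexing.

(s=0,f=1) a[fast]=2=a[slow] dup → fast++
(s=0,f=2) a[fast]=2=a[slow] dup → fast++
(s=0,f=3) a[fast]=3≠a[slow]=2 write a[1]=3 → slow++,fast++
(s=1,f=4) a[fast]=3=a[slow] dup → fast++
(s=1,f=5) a[fast]=4≠a[slow]=3 write a[2]=4 → slow++,fast++
(s=2,f=6) a[fast]=5≠a[slow]=4 write a[3]=5 → slow++,fast++
(s=3,f=7) a[fast]=6≠a[slow]=5 write a[4]=6 → slow++,fast++
(s=4,f=8) a[fast]=7≠a[slow]=6 write a[5]=7 → slow++,fast++
(s=5,f=9) a[fast]=7=a[slow] dup → fast++
(s=5,f=10) a[fast]=8≠a[slow]=7 write a[6]=8 → slow++,fast++
(s=6,f=11) a[fast]=10≠a[slow]=8 write a[7]=10 → slow++,fast++
(s=7,f=12) a[fast]=10=a[slow] dup → fast++
(s=7,f=13) a[fast]=11≠a[slow]=10 write a[8]=11 → slow++,fast++
(s=8,f=14) a[fast]=13≠a[slow]=11 write a[9]=13 → slow++,fast++
(s=9,f=15) a[fast]=14≠a[slow]=13 write a[10]=14 → slow++,fast++

slow=10, fast=16, prefix=[2, 3, 4, 5, 6, 7, 8, 10, 11, 13, 14]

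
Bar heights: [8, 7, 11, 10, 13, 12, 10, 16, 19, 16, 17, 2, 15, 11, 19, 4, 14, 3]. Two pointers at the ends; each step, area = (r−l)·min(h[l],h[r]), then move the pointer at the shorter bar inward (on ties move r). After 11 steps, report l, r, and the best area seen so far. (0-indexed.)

l=0 r=17: min(8,3)*17=51 best=51 *, r--
l=0 r=16: min(8,14)*16=128 best=128 *, l++
l=1 r=16: min(7,14)*15=105 best=128, l++
l=2 r=16: min(11,14)*14=154 best=154 *, l++
l=3 r=16: min(10,14)*13=130 best=154, l++
l=4 r=16: min(13,14)*12=156 best=156 *, l++
l=5 r=16: min(12,14)*11=132 best=156, l++
l=6 r=16: min(10,14)*10=100 best=156, l++
l=7 r=16: min(16,14)*9=126 best=156, r--
l=7 r=15: min(16,4)*8=32 best=156, r--
l=7 r=14: min(16,19)*7=112 best=156, l++

l=8, r=14, best area=156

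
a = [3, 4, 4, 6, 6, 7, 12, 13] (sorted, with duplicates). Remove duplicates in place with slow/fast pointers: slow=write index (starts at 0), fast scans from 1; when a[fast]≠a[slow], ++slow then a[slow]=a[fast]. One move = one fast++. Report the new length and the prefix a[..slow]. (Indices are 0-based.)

slow=0 fast=1: a[fast]=4≠a[slow]=3 write a[1]=4, slow++,fast++
slow=1 fast=2: a[fast]=4=a[slow] dup, fast++
slow=1 fast=3: a[fast]=6≠a[slow]=4 write a[2]=6, slow++,fast++
slow=2 fast=4: a[fast]=6=a[slow] dup, fast++
slow=2 fast=5: a[fast]=7≠a[slow]=6 write a[3]=7, slow++,fast++
slow=3 fast=6: a[fast]=12≠a[slow]=7 write a[4]=12, slow++,fast++
slow=4 fast=7: a[fast]=13≠a[slow]=12 write a[5]=13, slow++,fast++

length 6; prefix = [3, 4, 6, 7, 12, 13]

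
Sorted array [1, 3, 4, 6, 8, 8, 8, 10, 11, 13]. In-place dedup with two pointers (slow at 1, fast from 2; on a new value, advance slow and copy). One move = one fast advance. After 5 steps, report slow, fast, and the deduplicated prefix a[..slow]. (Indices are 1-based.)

(s=1,f=2) a[fast]=3≠a[slow]=1 write a[2]=3 → slow++,fast++
(s=2,f=3) a[fast]=4≠a[slow]=3 write a[3]=4 → slow++,fast++
(s=3,f=4) a[fast]=6≠a[slow]=4 write a[4]=6 → slow++,fast++
(s=4,f=5) a[fast]=8≠a[slow]=6 write a[5]=8 → slow++,fast++
(s=5,f=6) a[fast]=8=a[slow] dup → fast++

slow=5, fast=7, prefix=[1, 3, 4, 6, 8]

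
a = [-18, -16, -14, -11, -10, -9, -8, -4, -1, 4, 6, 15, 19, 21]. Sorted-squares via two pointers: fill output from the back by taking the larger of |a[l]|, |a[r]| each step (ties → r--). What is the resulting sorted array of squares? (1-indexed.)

[1, 16, 16, 36, 64, 81, 100, 121, 196, 225, 256, 324, 361, 441]

l=1 r=14: |-18|<=|21| out[14]=441, r--
l=1 r=13: |-18|<=|19| out[13]=361, r--
l=1 r=12: |-18|>|15| out[12]=324, l++
l=2 r=12: |-16|>|15| out[11]=256, l++
l=3 r=12: |-14|<=|15| out[10]=225, r--
l=3 r=11: |-14|>|6| out[9]=196, l++
l=4 r=11: |-11|>|6| out[8]=121, l++
l=5 r=11: |-10|>|6| out[7]=100, l++
l=6 r=11: |-9|>|6| out[6]=81, l++
l=7 r=11: |-8|>|6| out[5]=64, l++
l=8 r=11: |-4|<=|6| out[4]=36, r--
l=8 r=10: |-4|<=|4| out[3]=16, r--
l=8 r=9: |-4|>|-1| out[2]=16, l++
l=9 r=9: |-1|<=|-1| out[1]=1, r--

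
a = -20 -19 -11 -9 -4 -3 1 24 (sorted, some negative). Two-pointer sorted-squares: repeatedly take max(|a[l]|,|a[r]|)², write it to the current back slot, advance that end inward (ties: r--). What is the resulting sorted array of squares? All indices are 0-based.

[1, 9, 16, 81, 121, 361, 400, 576]

[0,7] |-20|<=|24| out[7]=576 → r--
[0,6] |-20|>|1| out[6]=400 → l++
[1,6] |-19|>|1| out[5]=361 → l++
[2,6] |-11|>|1| out[4]=121 → l++
[3,6] |-9|>|1| out[3]=81 → l++
[4,6] |-4|>|1| out[2]=16 → l++
[5,6] |-3|>|1| out[1]=9 → l++
[6,6] |1|<=|1| out[0]=1 → r--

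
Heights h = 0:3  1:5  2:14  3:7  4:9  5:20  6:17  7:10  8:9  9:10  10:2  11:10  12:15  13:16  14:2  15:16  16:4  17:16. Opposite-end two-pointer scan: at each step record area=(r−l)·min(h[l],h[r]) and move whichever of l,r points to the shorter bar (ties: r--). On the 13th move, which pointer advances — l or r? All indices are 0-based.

[0,17] min(3,16)*17=51 best=51 * → l++
[1,17] min(5,16)*16=80 best=80 * → l++
[2,17] min(14,16)*15=210 best=210 * → l++
[3,17] min(7,16)*14=98 best=210 → l++
[4,17] min(9,16)*13=117 best=210 → l++
[5,17] min(20,16)*12=192 best=210 → r--
[5,16] min(20,4)*11=44 best=210 → r--
[5,15] min(20,16)*10=160 best=210 → r--
[5,14] min(20,2)*9=18 best=210 → r--
[5,13] min(20,16)*8=128 best=210 → r--
[5,12] min(20,15)*7=105 best=210 → r--
[5,11] min(20,10)*6=60 best=210 → r--
[5,10] min(20,2)*5=10 best=210 → r--

r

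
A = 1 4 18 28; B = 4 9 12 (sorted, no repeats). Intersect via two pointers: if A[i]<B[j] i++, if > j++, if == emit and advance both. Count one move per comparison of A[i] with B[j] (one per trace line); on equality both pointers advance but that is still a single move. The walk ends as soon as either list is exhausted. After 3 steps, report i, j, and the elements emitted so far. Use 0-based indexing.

i=2, j=2, emitted=[4]

i=0 j=0: 1<4, i++
i=1 j=0: 4==4 emit, i++,j++
i=2 j=1: 18>9, j++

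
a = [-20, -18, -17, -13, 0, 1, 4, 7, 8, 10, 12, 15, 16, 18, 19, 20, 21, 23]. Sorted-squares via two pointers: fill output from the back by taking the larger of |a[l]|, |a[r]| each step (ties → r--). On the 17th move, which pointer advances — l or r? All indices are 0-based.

[0,17] |-20|<=|23| out[17]=529 → r--
[0,16] |-20|<=|21| out[16]=441 → r--
[0,15] |-20|<=|20| out[15]=400 → r--
[0,14] |-20|>|19| out[14]=400 → l++
[1,14] |-18|<=|19| out[13]=361 → r--
[1,13] |-18|<=|18| out[12]=324 → r--
[1,12] |-18|>|16| out[11]=324 → l++
[2,12] |-17|>|16| out[10]=289 → l++
[3,12] |-13|<=|16| out[9]=256 → r--
[3,11] |-13|<=|15| out[8]=225 → r--
[3,10] |-13|>|12| out[7]=169 → l++
[4,10] |0|<=|12| out[6]=144 → r--
[4,9] |0|<=|10| out[5]=100 → r--
[4,8] |0|<=|8| out[4]=64 → r--
[4,7] |0|<=|7| out[3]=49 → r--
[4,6] |0|<=|4| out[2]=16 → r--
[4,5] |0|<=|1| out[1]=1 → r--

r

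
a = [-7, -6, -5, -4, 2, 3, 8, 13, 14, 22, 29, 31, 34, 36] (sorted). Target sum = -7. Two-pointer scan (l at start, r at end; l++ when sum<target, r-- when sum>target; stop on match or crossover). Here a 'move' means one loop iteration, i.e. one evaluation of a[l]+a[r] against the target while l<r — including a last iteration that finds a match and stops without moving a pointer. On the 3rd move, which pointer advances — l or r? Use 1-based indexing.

l=1 r=14: -7+36=29 >-7, r--
l=1 r=13: -7+34=27 >-7, r--
l=1 r=12: -7+31=24 >-7, r--

r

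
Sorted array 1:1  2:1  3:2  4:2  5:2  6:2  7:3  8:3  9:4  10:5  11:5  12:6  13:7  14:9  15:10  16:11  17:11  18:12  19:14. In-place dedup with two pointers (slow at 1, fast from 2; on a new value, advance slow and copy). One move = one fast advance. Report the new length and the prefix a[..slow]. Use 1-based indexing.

(s=1,f=2) a[fast]=1=a[slow] dup → fast++
(s=1,f=3) a[fast]=2≠a[slow]=1 write a[2]=2 → slow++,fast++
(s=2,f=4) a[fast]=2=a[slow] dup → fast++
(s=2,f=5) a[fast]=2=a[slow] dup → fast++
(s=2,f=6) a[fast]=2=a[slow] dup → fast++
(s=2,f=7) a[fast]=3≠a[slow]=2 write a[3]=3 → slow++,fast++
(s=3,f=8) a[fast]=3=a[slow] dup → fast++
(s=3,f=9) a[fast]=4≠a[slow]=3 write a[4]=4 → slow++,fast++
(s=4,f=10) a[fast]=5≠a[slow]=4 write a[5]=5 → slow++,fast++
(s=5,f=11) a[fast]=5=a[slow] dup → fast++
(s=5,f=12) a[fast]=6≠a[slow]=5 write a[6]=6 → slow++,fast++
(s=6,f=13) a[fast]=7≠a[slow]=6 write a[7]=7 → slow++,fast++
(s=7,f=14) a[fast]=9≠a[slow]=7 write a[8]=9 → slow++,fast++
(s=8,f=15) a[fast]=10≠a[slow]=9 write a[9]=10 → slow++,fast++
(s=9,f=16) a[fast]=11≠a[slow]=10 write a[10]=11 → slow++,fast++
(s=10,f=17) a[fast]=11=a[slow] dup → fast++
(s=10,f=18) a[fast]=12≠a[slow]=11 write a[11]=12 → slow++,fast++
(s=11,f=19) a[fast]=14≠a[slow]=12 write a[12]=14 → slow++,fast++

length 12; prefix = [1, 2, 3, 4, 5, 6, 7, 9, 10, 11, 12, 14]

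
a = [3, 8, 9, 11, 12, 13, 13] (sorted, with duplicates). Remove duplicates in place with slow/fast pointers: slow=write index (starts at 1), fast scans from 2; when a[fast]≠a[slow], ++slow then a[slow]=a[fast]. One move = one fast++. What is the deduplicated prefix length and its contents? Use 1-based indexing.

length 6; prefix = [3, 8, 9, 11, 12, 13]

(s=1,f=2) a[fast]=8≠a[slow]=3 write a[2]=8 → slow++,fast++
(s=2,f=3) a[fast]=9≠a[slow]=8 write a[3]=9 → slow++,fast++
(s=3,f=4) a[fast]=11≠a[slow]=9 write a[4]=11 → slow++,fast++
(s=4,f=5) a[fast]=12≠a[slow]=11 write a[5]=12 → slow++,fast++
(s=5,f=6) a[fast]=13≠a[slow]=12 write a[6]=13 → slow++,fast++
(s=6,f=7) a[fast]=13=a[slow] dup → fast++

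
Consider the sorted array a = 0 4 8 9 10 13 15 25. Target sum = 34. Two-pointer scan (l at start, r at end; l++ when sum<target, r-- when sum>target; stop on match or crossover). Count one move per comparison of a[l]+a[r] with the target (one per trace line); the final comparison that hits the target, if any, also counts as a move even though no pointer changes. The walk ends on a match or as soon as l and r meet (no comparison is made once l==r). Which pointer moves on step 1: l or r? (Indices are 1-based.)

l=1 r=8: 0+25=25 <34, l++

l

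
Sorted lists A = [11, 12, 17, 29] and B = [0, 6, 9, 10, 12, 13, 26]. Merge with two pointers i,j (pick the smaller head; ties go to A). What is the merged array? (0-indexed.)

[0, 6, 9, 10, 11, 12, 12, 13, 17, 26, 29]

[i=0,j=0] A[i]=11>B[j]=0 take 0 → j++
[i=0,j=1] A[i]=11>B[j]=6 take 6 → j++
[i=0,j=2] A[i]=11>B[j]=9 take 9 → j++
[i=0,j=3] A[i]=11>B[j]=10 take 10 → j++
[i=0,j=4] A[i]=11<=B[j]=12 take 11 → i++
[i=1,j=4] A[i]=12<=B[j]=12 take 12 → i++
[i=2,j=4] A[i]=17>B[j]=12 take 12 → j++
[i=2,j=5] A[i]=17>B[j]=13 take 13 → j++
[i=2,j=6] A[i]=17<=B[j]=26 take 17 → i++
[i=3,j=6] A[i]=29>B[j]=26 take 26 → j++
[i=3,j=7] B done, take A[i]=29 → i++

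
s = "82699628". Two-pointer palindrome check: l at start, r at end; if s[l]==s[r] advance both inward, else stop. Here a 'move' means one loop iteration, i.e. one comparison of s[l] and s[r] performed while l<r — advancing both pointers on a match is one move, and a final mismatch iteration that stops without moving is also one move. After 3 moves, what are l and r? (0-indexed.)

[0,7] '8'=='8' → l++,r--
[1,6] '2'=='2' → l++,r--
[2,5] '6'=='6' → l++,r--

l=3, r=4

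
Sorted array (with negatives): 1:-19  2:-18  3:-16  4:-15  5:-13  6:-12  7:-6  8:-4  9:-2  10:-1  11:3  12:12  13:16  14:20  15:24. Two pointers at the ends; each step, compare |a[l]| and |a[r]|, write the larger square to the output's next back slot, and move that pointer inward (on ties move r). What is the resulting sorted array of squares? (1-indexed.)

[1,15] |-19|<=|24| out[15]=576 → r--
[1,14] |-19|<=|20| out[14]=400 → r--
[1,13] |-19|>|16| out[13]=361 → l++
[2,13] |-18|>|16| out[12]=324 → l++
[3,13] |-16|<=|16| out[11]=256 → r--
[3,12] |-16|>|12| out[10]=256 → l++
[4,12] |-15|>|12| out[9]=225 → l++
[5,12] |-13|>|12| out[8]=169 → l++
[6,12] |-12|<=|12| out[7]=144 → r--
[6,11] |-12|>|3| out[6]=144 → l++
[7,11] |-6|>|3| out[5]=36 → l++
[8,11] |-4|>|3| out[4]=16 → l++
[9,11] |-2|<=|3| out[3]=9 → r--
[9,10] |-2|>|-1| out[2]=4 → l++
[10,10] |-1|<=|-1| out[1]=1 → r--

[1, 4, 9, 16, 36, 144, 144, 169, 225, 256, 256, 324, 361, 400, 576]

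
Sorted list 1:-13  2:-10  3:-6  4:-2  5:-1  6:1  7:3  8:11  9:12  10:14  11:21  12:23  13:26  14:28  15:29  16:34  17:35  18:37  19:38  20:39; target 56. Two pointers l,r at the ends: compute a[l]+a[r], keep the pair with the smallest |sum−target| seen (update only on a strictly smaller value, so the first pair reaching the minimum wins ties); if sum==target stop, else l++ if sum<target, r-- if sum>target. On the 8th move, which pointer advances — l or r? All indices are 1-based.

[1,20] -13+39=26 d=30 * → l++
[2,20] -10+39=29 d=27 * → l++
[3,20] -6+39=33 d=23 * → l++
[4,20] -2+39=37 d=19 * → l++
[5,20] -1+39=38 d=18 * → l++
[6,20] 1+39=40 d=16 * → l++
[7,20] 3+39=42 d=14 * → l++
[8,20] 11+39=50 d=6 * → l++

l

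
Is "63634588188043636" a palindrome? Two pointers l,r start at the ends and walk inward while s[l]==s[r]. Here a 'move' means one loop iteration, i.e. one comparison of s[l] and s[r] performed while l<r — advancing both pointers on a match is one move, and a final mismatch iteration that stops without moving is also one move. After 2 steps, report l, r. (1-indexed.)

l=3, r=15

l=1 r=17: '6'=='6', l++,r--
l=2 r=16: '3'=='3', l++,r--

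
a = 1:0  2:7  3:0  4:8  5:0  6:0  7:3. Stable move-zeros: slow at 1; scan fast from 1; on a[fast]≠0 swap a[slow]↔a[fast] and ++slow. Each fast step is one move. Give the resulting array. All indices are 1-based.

(s=1,f=1) a[fast]=0 → fast++
(s=1,f=2) a[fast]=7≠0 swap→a[1]=7 → slow++,fast++
(s=2,f=3) a[fast]=0 → fast++
(s=2,f=4) a[fast]=8≠0 swap→a[2]=8 → slow++,fast++
(s=3,f=5) a[fast]=0 → fast++
(s=3,f=6) a[fast]=0 → fast++
(s=3,f=7) a[fast]=3≠0 swap→a[3]=3 → slow++,fast++

[7, 8, 3, 0, 0, 0, 0]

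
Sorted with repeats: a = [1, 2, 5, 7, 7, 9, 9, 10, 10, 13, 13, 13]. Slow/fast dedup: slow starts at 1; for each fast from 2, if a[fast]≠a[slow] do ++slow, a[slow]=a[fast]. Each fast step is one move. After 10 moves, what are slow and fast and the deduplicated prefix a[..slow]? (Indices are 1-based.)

slow=1 fast=2: a[fast]=2≠a[slow]=1 write a[2]=2, slow++,fast++
slow=2 fast=3: a[fast]=5≠a[slow]=2 write a[3]=5, slow++,fast++
slow=3 fast=4: a[fast]=7≠a[slow]=5 write a[4]=7, slow++,fast++
slow=4 fast=5: a[fast]=7=a[slow] dup, fast++
slow=4 fast=6: a[fast]=9≠a[slow]=7 write a[5]=9, slow++,fast++
slow=5 fast=7: a[fast]=9=a[slow] dup, fast++
slow=5 fast=8: a[fast]=10≠a[slow]=9 write a[6]=10, slow++,fast++
slow=6 fast=9: a[fast]=10=a[slow] dup, fast++
slow=6 fast=10: a[fast]=13≠a[slow]=10 write a[7]=13, slow++,fast++
slow=7 fast=11: a[fast]=13=a[slow] dup, fast++

slow=7, fast=12, prefix=[1, 2, 5, 7, 9, 10, 13]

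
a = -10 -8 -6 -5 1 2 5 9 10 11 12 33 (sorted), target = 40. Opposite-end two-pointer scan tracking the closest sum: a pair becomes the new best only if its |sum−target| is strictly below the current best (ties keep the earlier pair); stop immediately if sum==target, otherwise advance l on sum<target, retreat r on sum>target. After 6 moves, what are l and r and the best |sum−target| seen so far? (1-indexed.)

[1,12] -10+33=23 d=17 * → l++
[2,12] -8+33=25 d=15 * → l++
[3,12] -6+33=27 d=13 * → l++
[4,12] -5+33=28 d=12 * → l++
[5,12] 1+33=34 d=6 * → l++
[6,12] 2+33=35 d=5 * → l++

l=7, r=12, best |Δ|=5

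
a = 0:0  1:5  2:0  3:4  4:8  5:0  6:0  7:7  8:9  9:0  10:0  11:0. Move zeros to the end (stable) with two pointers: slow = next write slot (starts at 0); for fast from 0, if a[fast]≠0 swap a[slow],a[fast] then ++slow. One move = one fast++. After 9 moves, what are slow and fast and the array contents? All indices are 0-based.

(s=0,f=0) a[fast]=0 → fast++
(s=0,f=1) a[fast]=5≠0 swap→a[0]=5 → slow++,fast++
(s=1,f=2) a[fast]=0 → fast++
(s=1,f=3) a[fast]=4≠0 swap→a[1]=4 → slow++,fast++
(s=2,f=4) a[fast]=8≠0 swap→a[2]=8 → slow++,fast++
(s=3,f=5) a[fast]=0 → fast++
(s=3,f=6) a[fast]=0 → fast++
(s=3,f=7) a[fast]=7≠0 swap→a[3]=7 → slow++,fast++
(s=4,f=8) a[fast]=9≠0 swap→a[4]=9 → slow++,fast++

slow=5, fast=9, a=[5, 4, 8, 7, 9, 0, 0, 0, 0, 0, 0, 0]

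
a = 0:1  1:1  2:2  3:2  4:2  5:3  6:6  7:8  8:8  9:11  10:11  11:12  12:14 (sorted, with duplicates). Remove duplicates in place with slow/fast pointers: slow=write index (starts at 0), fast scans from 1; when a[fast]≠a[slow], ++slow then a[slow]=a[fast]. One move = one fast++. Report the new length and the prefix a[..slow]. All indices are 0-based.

length 8; prefix = [1, 2, 3, 6, 8, 11, 12, 14]

slow=0 fast=1: a[fast]=1=a[slow] dup, fast++
slow=0 fast=2: a[fast]=2≠a[slow]=1 write a[1]=2, slow++,fast++
slow=1 fast=3: a[fast]=2=a[slow] dup, fast++
slow=1 fast=4: a[fast]=2=a[slow] dup, fast++
slow=1 fast=5: a[fast]=3≠a[slow]=2 write a[2]=3, slow++,fast++
slow=2 fast=6: a[fast]=6≠a[slow]=3 write a[3]=6, slow++,fast++
slow=3 fast=7: a[fast]=8≠a[slow]=6 write a[4]=8, slow++,fast++
slow=4 fast=8: a[fast]=8=a[slow] dup, fast++
slow=4 fast=9: a[fast]=11≠a[slow]=8 write a[5]=11, slow++,fast++
slow=5 fast=10: a[fast]=11=a[slow] dup, fast++
slow=5 fast=11: a[fast]=12≠a[slow]=11 write a[6]=12, slow++,fast++
slow=6 fast=12: a[fast]=14≠a[slow]=12 write a[7]=14, slow++,fast++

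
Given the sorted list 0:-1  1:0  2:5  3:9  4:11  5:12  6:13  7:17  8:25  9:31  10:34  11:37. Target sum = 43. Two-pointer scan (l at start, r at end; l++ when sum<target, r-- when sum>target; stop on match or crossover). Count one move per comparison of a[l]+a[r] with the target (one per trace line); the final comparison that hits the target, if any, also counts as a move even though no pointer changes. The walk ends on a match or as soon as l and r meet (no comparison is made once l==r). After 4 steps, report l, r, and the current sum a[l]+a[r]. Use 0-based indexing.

l=0 r=11: -1+37=36 <43, l++
l=1 r=11: 0+37=37 <43, l++
l=2 r=11: 5+37=42 <43, l++
l=3 r=11: 9+37=46 >43, r--

l=3, r=10, sum=43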